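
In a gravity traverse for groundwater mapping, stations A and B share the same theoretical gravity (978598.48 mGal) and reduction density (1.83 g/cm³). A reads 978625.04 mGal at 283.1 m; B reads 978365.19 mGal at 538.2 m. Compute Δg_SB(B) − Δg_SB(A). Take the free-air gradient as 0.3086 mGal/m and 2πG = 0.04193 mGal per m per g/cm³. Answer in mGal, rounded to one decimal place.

Δg_SB(A) = 978625.04 − 978598.48 + 0.3086×283.1 − 0.04193×1.83×283.1 = 92.20 mGal
Δg_SB(B) = 978365.19 − 978598.48 + 0.3086×538.2 − 0.04193×1.83×538.2 = -108.50 mGal
Difference = -108.50 − (92.20) = -200.70 mGal

-200.7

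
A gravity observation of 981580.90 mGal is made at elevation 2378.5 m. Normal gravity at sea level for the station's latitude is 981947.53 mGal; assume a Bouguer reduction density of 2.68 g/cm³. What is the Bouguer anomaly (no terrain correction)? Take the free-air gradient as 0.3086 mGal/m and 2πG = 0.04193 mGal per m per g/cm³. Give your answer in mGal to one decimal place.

Free-air correction = 0.3086 × 2378.5 = 734.01 mGal
Free-air anomaly = 981580.90 − 981947.53 + (734.01) = 367.38 mGal
Bouguer slab correction = 0.04193 × 2.68 × 2378.5 = 267.28 mGal
Simple Bouguer anomaly = 367.38 − (267.28) = 100.10 mGal

100.1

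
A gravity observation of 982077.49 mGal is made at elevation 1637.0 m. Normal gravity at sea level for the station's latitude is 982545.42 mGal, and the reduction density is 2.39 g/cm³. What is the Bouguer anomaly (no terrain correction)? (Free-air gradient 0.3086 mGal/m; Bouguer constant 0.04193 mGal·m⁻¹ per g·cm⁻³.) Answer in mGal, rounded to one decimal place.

Free-air correction = 0.3086 × 1637.0 = 505.18 mGal
Free-air anomaly = 982077.49 − 982545.42 + (505.18) = 37.25 mGal
Bouguer slab correction = 0.04193 × 2.39 × 1637.0 = 164.05 mGal
Simple Bouguer anomaly = 37.25 − (164.05) = -126.80 mGal

-126.8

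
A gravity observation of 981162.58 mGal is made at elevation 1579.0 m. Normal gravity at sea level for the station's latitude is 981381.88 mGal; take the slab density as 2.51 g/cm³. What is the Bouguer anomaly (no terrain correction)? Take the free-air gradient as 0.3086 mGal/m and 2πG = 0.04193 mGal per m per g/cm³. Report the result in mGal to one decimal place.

101.8

Free-air correction = 0.3086 × 1579.0 = 487.28 mGal
Free-air anomaly = 981162.58 − 981381.88 + (487.28) = 267.98 mGal
Bouguer slab correction = 0.04193 × 2.51 × 1579.0 = 166.18 mGal
Simple Bouguer anomaly = 267.98 − (166.18) = 101.80 mGal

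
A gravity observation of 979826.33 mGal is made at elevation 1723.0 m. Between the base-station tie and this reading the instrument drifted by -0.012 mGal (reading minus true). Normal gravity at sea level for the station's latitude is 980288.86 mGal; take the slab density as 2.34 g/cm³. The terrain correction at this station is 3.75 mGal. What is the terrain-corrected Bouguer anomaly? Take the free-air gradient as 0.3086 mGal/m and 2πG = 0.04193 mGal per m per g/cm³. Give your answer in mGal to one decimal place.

-96.1

Drift-corrected reading = 979826.33 − (-0.012) = 979826.342 mGal
Free-air correction = 0.3086 × 1723.0 = 531.72 mGal
Free-air anomaly = 979826.342 − 980288.86 + (531.72) = 69.202 mGal
Bouguer slab correction = 0.04193 × 2.34 × 1723.0 = 169.05 mGal
Simple Bouguer anomaly = 69.202 − (169.05) = -99.848 mGal
Complete Bouguer anomaly = -99.848 + 3.75 = -96.098 mGal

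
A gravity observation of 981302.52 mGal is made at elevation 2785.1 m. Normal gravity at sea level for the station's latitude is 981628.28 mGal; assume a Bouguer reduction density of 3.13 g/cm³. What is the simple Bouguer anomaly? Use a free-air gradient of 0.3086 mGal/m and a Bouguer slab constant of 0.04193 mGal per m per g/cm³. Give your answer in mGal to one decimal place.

Free-air correction = 0.3086 × 2785.1 = 859.48 mGal
Free-air anomaly = 981302.52 − 981628.28 + (859.48) = 533.72 mGal
Bouguer slab correction = 0.04193 × 3.13 × 2785.1 = 365.52 mGal
Simple Bouguer anomaly = 533.72 − (365.52) = 168.20 mGal

168.2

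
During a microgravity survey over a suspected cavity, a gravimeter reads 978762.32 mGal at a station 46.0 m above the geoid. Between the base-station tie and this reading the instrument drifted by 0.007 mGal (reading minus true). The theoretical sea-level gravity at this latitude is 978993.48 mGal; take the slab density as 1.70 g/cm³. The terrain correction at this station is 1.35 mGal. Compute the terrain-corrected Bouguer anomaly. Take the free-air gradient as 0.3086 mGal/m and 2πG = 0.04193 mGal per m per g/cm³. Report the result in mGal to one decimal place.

-218.9

Drift-corrected reading = 978762.32 − (0.007) = 978762.313 mGal
Free-air correction = 0.3086 × 46.0 = 14.20 mGal
Free-air anomaly = 978762.313 − 978993.48 + (14.20) = -216.967 mGal
Bouguer slab correction = 0.04193 × 1.70 × 46.0 = 3.28 mGal
Simple Bouguer anomaly = -216.967 − (3.28) = -220.247 mGal
Complete Bouguer anomaly = -220.247 + 1.35 = -218.897 mGal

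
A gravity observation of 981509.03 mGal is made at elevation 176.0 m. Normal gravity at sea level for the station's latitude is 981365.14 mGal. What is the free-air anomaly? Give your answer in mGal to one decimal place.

198.2

Free-air correction = 0.3086 × 176.0 = 54.31 mGal
Free-air anomaly = 981509.03 − 981365.14 + (54.31) = 198.20 mGal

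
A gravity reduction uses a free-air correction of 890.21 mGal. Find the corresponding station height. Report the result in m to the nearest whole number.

h = 890.21 / 0.3086 = 2884.67 m

2885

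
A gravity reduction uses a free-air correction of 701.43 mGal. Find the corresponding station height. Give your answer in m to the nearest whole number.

2273

h = 701.43 / 0.3086 = 2272.94 m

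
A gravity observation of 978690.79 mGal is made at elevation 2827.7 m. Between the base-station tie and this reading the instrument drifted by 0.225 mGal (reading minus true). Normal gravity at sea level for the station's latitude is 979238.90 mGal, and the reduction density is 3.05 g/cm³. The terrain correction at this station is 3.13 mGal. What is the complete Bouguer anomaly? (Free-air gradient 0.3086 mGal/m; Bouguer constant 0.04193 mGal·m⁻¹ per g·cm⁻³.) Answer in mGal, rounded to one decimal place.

Drift-corrected reading = 978690.79 − (0.225) = 978690.565 mGal
Free-air correction = 0.3086 × 2827.7 = 872.63 mGal
Free-air anomaly = 978690.565 − 979238.90 + (872.63) = 324.295 mGal
Bouguer slab correction = 0.04193 × 3.05 × 2827.7 = 361.62 mGal
Simple Bouguer anomaly = 324.295 − (361.62) = -37.325 mGal
Complete Bouguer anomaly = -37.325 + 3.13 = -34.195 mGal

-34.2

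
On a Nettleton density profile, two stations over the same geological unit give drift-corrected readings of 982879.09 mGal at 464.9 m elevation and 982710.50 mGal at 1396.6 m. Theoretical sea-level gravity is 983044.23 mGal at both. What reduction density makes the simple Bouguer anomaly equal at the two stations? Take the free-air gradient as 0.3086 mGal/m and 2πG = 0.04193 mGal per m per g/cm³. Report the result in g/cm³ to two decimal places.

Δg_obs = 982710.50 − 982879.09 = -168.59 mGal over Δh = 1396.6 − 464.9 = 931.7 m
Equal Bouguer anomalies ⇒ Δg_obs + (0.3086 − 0.04193ρ)·Δh = 0
0.3086 − 0.04193ρ = −Δg_obs/Δh = 0.18095
ρ = (0.3086 − 0.18095) / 0.04193 = 3.04 g/cm³

3.04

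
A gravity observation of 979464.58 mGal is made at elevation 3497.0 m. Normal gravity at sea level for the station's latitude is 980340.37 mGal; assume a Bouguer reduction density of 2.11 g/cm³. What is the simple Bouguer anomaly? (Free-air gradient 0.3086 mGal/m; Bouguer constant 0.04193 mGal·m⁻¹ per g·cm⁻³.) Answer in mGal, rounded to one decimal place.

-106.0

Free-air correction = 0.3086 × 3497.0 = 1079.17 mGal
Free-air anomaly = 979464.58 − 980340.37 + (1079.17) = 203.38 mGal
Bouguer slab correction = 0.04193 × 2.11 × 3497.0 = 309.39 mGal
Simple Bouguer anomaly = 203.38 − (309.39) = -106.01 mGal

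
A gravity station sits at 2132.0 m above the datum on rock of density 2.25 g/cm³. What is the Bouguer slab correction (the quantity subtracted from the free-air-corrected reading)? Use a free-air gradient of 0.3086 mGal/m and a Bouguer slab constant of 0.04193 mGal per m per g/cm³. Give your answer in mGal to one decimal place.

201.1

Bouguer slab correction = 0.04193 × 2.25 × 2132.0 = 201.1 mGal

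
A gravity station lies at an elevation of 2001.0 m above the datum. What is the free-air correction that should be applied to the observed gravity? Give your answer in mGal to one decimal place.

617.5

Free-air correction = 0.3086 × 2001.0 = 617.5 mGal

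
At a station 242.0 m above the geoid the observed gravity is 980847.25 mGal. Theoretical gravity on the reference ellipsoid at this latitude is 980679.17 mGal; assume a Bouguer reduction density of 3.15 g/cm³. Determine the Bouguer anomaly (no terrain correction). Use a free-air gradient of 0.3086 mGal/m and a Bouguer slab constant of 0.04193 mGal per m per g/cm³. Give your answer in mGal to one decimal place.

Free-air correction = 0.3086 × 242.0 = 74.68 mGal
Free-air anomaly = 980847.25 − 980679.17 + (74.68) = 242.76 mGal
Bouguer slab correction = 0.04193 × 3.15 × 242.0 = 31.96 mGal
Simple Bouguer anomaly = 242.76 − (31.96) = 210.80 mGal

210.8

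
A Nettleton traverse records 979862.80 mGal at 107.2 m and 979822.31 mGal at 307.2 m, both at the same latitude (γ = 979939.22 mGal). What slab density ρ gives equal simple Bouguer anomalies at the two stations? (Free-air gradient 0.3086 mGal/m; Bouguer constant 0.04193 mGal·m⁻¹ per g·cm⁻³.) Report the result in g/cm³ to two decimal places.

Δg_obs = 979822.31 − 979862.80 = -40.49 mGal over Δh = 307.2 − 107.2 = 200.0 m
Equal Bouguer anomalies ⇒ Δg_obs + (0.3086 − 0.04193ρ)·Δh = 0
0.3086 − 0.04193ρ = −Δg_obs/Δh = 0.20245
ρ = (0.3086 − 0.20245) / 0.04193 = 2.53 g/cm³

2.53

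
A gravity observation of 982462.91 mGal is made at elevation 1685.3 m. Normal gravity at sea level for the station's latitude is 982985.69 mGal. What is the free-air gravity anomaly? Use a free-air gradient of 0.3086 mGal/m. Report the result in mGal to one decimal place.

-2.7

Free-air correction = 0.3086 × 1685.3 = 520.08 mGal
Free-air anomaly = 982462.91 − 982985.69 + (520.08) = -2.70 mGal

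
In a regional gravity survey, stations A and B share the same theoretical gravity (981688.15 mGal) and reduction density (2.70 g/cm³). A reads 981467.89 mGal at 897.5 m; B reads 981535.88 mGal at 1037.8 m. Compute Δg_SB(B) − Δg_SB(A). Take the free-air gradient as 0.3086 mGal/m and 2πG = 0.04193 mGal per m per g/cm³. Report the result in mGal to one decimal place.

Δg_SB(A) = 981467.89 − 981688.15 + 0.3086×897.5 − 0.04193×2.70×897.5 = -44.90 mGal
Δg_SB(B) = 981535.88 − 981688.15 + 0.3086×1037.8 − 0.04193×2.70×1037.8 = 50.50 mGal
Difference = 50.50 − (-44.90) = 95.40 mGal

95.4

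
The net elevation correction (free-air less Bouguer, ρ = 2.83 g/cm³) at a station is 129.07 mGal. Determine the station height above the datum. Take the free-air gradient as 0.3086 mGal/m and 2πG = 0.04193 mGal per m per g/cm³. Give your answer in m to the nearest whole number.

680

Combined gradient = 0.3086 − 0.04193 × 2.83 = 0.1899381 mGal/m
h = 129.07 / 0.1899381 = 679.54 m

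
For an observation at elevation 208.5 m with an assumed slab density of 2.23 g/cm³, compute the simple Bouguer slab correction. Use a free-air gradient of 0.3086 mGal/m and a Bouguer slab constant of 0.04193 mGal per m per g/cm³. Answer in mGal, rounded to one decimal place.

19.5

Bouguer slab correction = 0.04193 × 2.23 × 208.5 = 19.5 mGal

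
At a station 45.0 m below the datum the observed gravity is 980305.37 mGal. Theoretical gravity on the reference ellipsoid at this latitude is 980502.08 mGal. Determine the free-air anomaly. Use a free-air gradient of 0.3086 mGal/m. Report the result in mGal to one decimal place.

Free-air correction = 0.3086 × -45.0 = -13.89 mGal
Free-air anomaly = 980305.37 − 980502.08 + (-13.89) = -210.60 mGal

-210.6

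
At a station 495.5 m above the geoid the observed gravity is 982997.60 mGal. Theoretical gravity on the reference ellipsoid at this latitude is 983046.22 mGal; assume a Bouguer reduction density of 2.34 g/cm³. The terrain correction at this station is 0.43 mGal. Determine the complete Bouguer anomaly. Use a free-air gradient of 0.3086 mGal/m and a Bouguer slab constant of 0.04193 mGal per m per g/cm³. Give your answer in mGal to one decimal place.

Free-air correction = 0.3086 × 495.5 = 152.91 mGal
Free-air anomaly = 982997.60 − 983046.22 + (152.91) = 104.29 mGal
Bouguer slab correction = 0.04193 × 2.34 × 495.5 = 48.62 mGal
Simple Bouguer anomaly = 104.29 − (48.62) = 55.67 mGal
Complete Bouguer anomaly = 55.67 + 0.43 = 56.10 mGal

56.1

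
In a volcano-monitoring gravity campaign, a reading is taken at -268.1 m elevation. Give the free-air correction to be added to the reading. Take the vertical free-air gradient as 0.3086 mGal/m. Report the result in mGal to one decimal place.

Free-air correction = 0.3086 × -268.1 = -82.7 mGal

-82.7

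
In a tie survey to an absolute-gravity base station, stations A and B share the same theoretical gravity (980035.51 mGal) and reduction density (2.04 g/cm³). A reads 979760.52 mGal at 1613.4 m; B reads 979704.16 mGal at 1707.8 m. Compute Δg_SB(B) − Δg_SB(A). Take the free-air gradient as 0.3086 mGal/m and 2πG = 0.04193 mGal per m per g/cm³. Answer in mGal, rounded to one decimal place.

-35.3

Δg_SB(A) = 979760.52 − 980035.51 + 0.3086×1613.4 − 0.04193×2.04×1613.4 = 84.90 mGal
Δg_SB(B) = 979704.16 − 980035.51 + 0.3086×1707.8 − 0.04193×2.04×1707.8 = 49.60 mGal
Difference = 49.60 − (84.90) = -35.30 mGal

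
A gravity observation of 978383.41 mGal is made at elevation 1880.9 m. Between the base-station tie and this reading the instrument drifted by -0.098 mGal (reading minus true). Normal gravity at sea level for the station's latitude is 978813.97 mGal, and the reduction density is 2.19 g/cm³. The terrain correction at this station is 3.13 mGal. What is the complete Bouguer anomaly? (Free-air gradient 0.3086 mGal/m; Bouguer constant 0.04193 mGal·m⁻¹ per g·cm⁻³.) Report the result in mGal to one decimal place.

-19.6

Drift-corrected reading = 978383.41 − (-0.098) = 978383.508 mGal
Free-air correction = 0.3086 × 1880.9 = 580.45 mGal
Free-air anomaly = 978383.508 − 978813.97 + (580.45) = 149.988 mGal
Bouguer slab correction = 0.04193 × 2.19 × 1880.9 = 172.72 mGal
Simple Bouguer anomaly = 149.988 − (172.72) = -22.732 mGal
Complete Bouguer anomaly = -22.732 + 3.13 = -19.602 mGal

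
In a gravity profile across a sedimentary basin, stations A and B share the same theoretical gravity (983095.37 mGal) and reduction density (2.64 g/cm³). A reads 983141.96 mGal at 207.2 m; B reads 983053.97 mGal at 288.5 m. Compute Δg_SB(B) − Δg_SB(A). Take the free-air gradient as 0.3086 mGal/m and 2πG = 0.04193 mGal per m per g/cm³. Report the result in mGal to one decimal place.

-71.9

Δg_SB(A) = 983141.96 − 983095.37 + 0.3086×207.2 − 0.04193×2.64×207.2 = 87.60 mGal
Δg_SB(B) = 983053.97 − 983095.37 + 0.3086×288.5 − 0.04193×2.64×288.5 = 15.70 mGal
Difference = 15.70 − (87.60) = -71.90 mGal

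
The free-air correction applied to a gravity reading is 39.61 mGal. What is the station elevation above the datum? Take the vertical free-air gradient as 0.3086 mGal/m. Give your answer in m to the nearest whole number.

128

h = 39.61 / 0.3086 = 128.35 m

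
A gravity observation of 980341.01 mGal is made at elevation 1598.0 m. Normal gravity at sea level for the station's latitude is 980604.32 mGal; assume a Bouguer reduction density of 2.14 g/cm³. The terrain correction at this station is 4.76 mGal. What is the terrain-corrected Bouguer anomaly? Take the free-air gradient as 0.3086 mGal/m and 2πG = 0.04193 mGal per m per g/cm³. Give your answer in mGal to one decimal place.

91.2

Free-air correction = 0.3086 × 1598.0 = 493.14 mGal
Free-air anomaly = 980341.01 − 980604.32 + (493.14) = 229.83 mGal
Bouguer slab correction = 0.04193 × 2.14 × 1598.0 = 143.39 mGal
Simple Bouguer anomaly = 229.83 − (143.39) = 86.44 mGal
Complete Bouguer anomaly = 86.44 + 4.76 = 91.20 mGal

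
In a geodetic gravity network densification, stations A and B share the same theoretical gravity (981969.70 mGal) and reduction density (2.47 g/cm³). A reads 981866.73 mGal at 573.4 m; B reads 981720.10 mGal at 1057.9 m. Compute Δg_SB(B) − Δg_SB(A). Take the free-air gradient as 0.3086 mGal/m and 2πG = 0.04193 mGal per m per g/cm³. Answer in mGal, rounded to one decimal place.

Δg_SB(A) = 981866.73 − 981969.70 + 0.3086×573.4 − 0.04193×2.47×573.4 = 14.60 mGal
Δg_SB(B) = 981720.10 − 981969.70 + 0.3086×1057.9 − 0.04193×2.47×1057.9 = -32.70 mGal
Difference = -32.70 − (14.60) = -47.30 mGal

-47.3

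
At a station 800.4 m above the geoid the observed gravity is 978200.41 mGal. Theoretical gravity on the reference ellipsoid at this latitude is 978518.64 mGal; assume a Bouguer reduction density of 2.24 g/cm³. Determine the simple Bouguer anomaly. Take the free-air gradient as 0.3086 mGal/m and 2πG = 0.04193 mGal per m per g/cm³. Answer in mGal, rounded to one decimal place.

-146.4

Free-air correction = 0.3086 × 800.4 = 247.00 mGal
Free-air anomaly = 978200.41 − 978518.64 + (247.00) = -71.23 mGal
Bouguer slab correction = 0.04193 × 2.24 × 800.4 = 75.18 mGal
Simple Bouguer anomaly = -71.23 − (75.18) = -146.41 mGal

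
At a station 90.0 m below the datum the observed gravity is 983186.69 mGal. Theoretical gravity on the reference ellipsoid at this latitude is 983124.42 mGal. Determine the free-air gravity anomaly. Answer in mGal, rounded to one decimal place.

34.5

Free-air correction = 0.3086 × -90.0 = -27.77 mGal
Free-air anomaly = 983186.69 − 983124.42 + (-27.77) = 34.50 mGal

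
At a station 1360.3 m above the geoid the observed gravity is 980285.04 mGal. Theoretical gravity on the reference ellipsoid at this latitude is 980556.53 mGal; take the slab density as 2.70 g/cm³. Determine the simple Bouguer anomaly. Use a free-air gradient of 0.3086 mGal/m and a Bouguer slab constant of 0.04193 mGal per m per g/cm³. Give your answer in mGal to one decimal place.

Free-air correction = 0.3086 × 1360.3 = 419.79 mGal
Free-air anomaly = 980285.04 − 980556.53 + (419.79) = 148.30 mGal
Bouguer slab correction = 0.04193 × 2.70 × 1360.3 = 154.00 mGal
Simple Bouguer anomaly = 148.30 − (154.00) = -5.70 mGal

-5.7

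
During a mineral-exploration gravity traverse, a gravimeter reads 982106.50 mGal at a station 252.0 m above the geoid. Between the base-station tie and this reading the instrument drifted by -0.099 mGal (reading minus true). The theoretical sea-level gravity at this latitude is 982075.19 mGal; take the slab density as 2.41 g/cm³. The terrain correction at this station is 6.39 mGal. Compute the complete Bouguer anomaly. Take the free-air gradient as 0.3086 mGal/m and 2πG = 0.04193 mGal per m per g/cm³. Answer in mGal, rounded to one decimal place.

Drift-corrected reading = 982106.50 − (-0.099) = 982106.599 mGal
Free-air correction = 0.3086 × 252.0 = 77.77 mGal
Free-air anomaly = 982106.599 − 982075.19 + (77.77) = 109.179 mGal
Bouguer slab correction = 0.04193 × 2.41 × 252.0 = 25.46 mGal
Simple Bouguer anomaly = 109.179 − (25.46) = 83.719 mGal
Complete Bouguer anomaly = 83.719 + 6.39 = 90.109 mGal

90.1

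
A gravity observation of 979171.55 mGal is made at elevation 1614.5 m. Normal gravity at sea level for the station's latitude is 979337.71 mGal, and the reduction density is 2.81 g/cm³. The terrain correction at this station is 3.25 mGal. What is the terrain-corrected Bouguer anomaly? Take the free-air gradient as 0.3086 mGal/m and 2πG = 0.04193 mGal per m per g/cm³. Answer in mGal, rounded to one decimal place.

145.1

Free-air correction = 0.3086 × 1614.5 = 498.23 mGal
Free-air anomaly = 979171.55 − 979337.71 + (498.23) = 332.07 mGal
Bouguer slab correction = 0.04193 × 2.81 × 1614.5 = 190.23 mGal
Simple Bouguer anomaly = 332.07 − (190.23) = 141.84 mGal
Complete Bouguer anomaly = 141.84 + 3.25 = 145.09 mGal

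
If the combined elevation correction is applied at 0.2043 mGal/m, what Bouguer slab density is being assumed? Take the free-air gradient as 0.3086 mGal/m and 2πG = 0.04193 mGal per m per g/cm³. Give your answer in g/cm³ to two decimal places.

2.49

0.2043 = 0.3086 − 0.04193 × ρ
ρ = (0.3086 − 0.2043) / 0.04193 = 2.49 g/cm³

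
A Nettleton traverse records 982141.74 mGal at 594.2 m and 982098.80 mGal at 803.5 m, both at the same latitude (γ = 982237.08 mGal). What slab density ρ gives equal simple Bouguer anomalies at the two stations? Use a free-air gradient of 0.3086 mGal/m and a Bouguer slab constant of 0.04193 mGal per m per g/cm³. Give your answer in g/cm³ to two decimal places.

2.47

Δg_obs = 982098.80 − 982141.74 = -42.94 mGal over Δh = 803.5 − 594.2 = 209.3 m
Equal Bouguer anomalies ⇒ Δg_obs + (0.3086 − 0.04193ρ)·Δh = 0
0.3086 − 0.04193ρ = −Δg_obs/Δh = 0.20516
ρ = (0.3086 − 0.20516) / 0.04193 = 2.47 g/cm³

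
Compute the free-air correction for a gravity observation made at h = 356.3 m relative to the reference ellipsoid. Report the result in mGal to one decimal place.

Free-air correction = 0.3086 × 356.3 = 110.0 mGal

110.0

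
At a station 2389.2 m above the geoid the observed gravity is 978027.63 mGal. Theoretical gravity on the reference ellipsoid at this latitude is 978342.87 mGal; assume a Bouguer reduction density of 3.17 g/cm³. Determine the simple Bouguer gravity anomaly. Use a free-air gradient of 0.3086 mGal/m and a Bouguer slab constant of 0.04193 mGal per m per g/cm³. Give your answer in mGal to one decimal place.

Free-air correction = 0.3086 × 2389.2 = 737.31 mGal
Free-air anomaly = 978027.63 − 978342.87 + (737.31) = 422.07 mGal
Bouguer slab correction = 0.04193 × 3.17 × 2389.2 = 317.57 mGal
Simple Bouguer anomaly = 422.07 − (317.57) = 104.50 mGal

104.5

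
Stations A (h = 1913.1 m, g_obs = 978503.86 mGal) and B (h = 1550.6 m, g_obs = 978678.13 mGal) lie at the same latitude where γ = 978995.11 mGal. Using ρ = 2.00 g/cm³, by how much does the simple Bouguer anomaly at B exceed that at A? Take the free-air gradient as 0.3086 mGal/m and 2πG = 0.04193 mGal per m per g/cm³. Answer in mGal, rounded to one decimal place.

Δg_SB(A) = 978503.86 − 978995.11 + 0.3086×1913.1 − 0.04193×2.00×1913.1 = -61.30 mGal
Δg_SB(B) = 978678.13 − 978995.11 + 0.3086×1550.6 − 0.04193×2.00×1550.6 = 31.50 mGal
Difference = 31.50 − (-61.30) = 92.80 mGal

92.8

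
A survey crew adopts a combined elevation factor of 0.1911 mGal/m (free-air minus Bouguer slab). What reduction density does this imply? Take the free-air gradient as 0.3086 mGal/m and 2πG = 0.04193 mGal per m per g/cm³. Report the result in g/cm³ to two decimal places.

0.1911 = 0.3086 − 0.04193 × ρ
ρ = (0.3086 − 0.1911) / 0.04193 = 2.80 g/cm³

2.80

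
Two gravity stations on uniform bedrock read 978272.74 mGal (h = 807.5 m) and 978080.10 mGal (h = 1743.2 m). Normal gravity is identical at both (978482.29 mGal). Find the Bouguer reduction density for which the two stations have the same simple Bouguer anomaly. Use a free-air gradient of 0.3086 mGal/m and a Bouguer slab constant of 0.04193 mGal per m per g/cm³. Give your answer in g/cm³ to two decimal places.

Δg_obs = 978080.10 − 978272.74 = -192.64 mGal over Δh = 1743.2 − 807.5 = 935.7 m
Equal Bouguer anomalies ⇒ Δg_obs + (0.3086 − 0.04193ρ)·Δh = 0
0.3086 − 0.04193ρ = −Δg_obs/Δh = 0.20588
ρ = (0.3086 − 0.20588) / 0.04193 = 2.45 g/cm³

2.45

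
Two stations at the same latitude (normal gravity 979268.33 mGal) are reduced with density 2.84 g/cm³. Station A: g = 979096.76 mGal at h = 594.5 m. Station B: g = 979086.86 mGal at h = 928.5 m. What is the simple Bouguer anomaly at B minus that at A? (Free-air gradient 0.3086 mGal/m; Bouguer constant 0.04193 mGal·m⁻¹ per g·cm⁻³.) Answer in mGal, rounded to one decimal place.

53.4

Δg_SB(A) = 979096.76 − 979268.33 + 0.3086×594.5 − 0.04193×2.84×594.5 = -58.90 mGal
Δg_SB(B) = 979086.86 − 979268.33 + 0.3086×928.5 − 0.04193×2.84×928.5 = -5.50 mGal
Difference = -5.50 − (-58.90) = 53.40 mGal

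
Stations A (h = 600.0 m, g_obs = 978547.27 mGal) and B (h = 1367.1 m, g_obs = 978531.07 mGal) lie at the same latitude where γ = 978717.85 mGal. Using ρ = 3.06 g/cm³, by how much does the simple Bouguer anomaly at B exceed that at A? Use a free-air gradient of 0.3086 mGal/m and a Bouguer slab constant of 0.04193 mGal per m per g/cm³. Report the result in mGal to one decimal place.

122.1

Δg_SB(A) = 978547.27 − 978717.85 + 0.3086×600.0 − 0.04193×3.06×600.0 = -62.40 mGal
Δg_SB(B) = 978531.07 − 978717.85 + 0.3086×1367.1 − 0.04193×3.06×1367.1 = 59.70 mGal
Difference = 59.70 − (-62.40) = 122.10 mGal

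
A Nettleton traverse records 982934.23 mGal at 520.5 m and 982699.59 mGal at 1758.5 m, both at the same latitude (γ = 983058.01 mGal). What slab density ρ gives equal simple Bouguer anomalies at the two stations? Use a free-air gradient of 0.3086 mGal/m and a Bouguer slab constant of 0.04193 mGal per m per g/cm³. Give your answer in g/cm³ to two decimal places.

Δg_obs = 982699.59 − 982934.23 = -234.64 mGal over Δh = 1758.5 − 520.5 = 1238.0 m
Equal Bouguer anomalies ⇒ Δg_obs + (0.3086 − 0.04193ρ)·Δh = 0
0.3086 − 0.04193ρ = −Δg_obs/Δh = 0.18953
ρ = (0.3086 − 0.18953) / 0.04193 = 2.84 g/cm³

2.84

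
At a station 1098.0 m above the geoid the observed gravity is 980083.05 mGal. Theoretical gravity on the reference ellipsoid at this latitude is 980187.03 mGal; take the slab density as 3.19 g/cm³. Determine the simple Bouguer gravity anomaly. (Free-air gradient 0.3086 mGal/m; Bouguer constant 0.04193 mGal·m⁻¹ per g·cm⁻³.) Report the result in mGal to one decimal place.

Free-air correction = 0.3086 × 1098.0 = 338.84 mGal
Free-air anomaly = 980083.05 − 980187.03 + (338.84) = 234.86 mGal
Bouguer slab correction = 0.04193 × 3.19 × 1098.0 = 146.86 mGal
Simple Bouguer anomaly = 234.86 − (146.86) = 88.00 mGal

88.0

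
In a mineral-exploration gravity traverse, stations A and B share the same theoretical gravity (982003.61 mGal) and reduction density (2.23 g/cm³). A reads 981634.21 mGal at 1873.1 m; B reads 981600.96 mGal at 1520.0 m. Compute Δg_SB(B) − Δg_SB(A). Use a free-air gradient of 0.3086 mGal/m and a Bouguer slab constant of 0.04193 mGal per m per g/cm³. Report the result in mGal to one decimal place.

Δg_SB(A) = 981634.21 − 982003.61 + 0.3086×1873.1 − 0.04193×2.23×1873.1 = 33.50 mGal
Δg_SB(B) = 981600.96 − 982003.61 + 0.3086×1520.0 − 0.04193×2.23×1520.0 = -75.70 mGal
Difference = -75.70 − (33.50) = -109.20 mGal

-109.2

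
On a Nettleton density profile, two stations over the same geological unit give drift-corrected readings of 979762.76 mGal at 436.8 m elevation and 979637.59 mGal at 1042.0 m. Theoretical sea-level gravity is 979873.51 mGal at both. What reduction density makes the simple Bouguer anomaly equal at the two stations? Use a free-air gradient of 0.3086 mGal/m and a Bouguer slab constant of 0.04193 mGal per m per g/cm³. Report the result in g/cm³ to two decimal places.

Δg_obs = 979637.59 − 979762.76 = -125.17 mGal over Δh = 1042.0 − 436.8 = 605.2 m
Equal Bouguer anomalies ⇒ Δg_obs + (0.3086 − 0.04193ρ)·Δh = 0
0.3086 − 0.04193ρ = −Δg_obs/Δh = 0.20682
ρ = (0.3086 − 0.20682) / 0.04193 = 2.43 g/cm³

2.43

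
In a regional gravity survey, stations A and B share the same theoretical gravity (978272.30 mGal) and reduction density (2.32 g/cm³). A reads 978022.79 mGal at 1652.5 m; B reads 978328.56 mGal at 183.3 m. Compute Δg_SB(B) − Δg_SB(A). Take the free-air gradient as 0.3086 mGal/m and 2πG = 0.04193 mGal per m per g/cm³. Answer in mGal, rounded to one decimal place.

-4.7

Δg_SB(A) = 978022.79 − 978272.30 + 0.3086×1652.5 − 0.04193×2.32×1652.5 = 99.70 mGal
Δg_SB(B) = 978328.56 − 978272.30 + 0.3086×183.3 − 0.04193×2.32×183.3 = 95.00 mGal
Difference = 95.00 − (99.70) = -4.70 mGal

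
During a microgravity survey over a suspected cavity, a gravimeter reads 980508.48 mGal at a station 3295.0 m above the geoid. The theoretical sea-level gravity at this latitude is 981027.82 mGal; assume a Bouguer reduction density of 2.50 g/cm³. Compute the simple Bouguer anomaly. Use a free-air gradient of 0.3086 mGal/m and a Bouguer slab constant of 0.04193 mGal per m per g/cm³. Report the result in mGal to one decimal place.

Free-air correction = 0.3086 × 3295.0 = 1016.84 mGal
Free-air anomaly = 980508.48 − 981027.82 + (1016.84) = 497.50 mGal
Bouguer slab correction = 0.04193 × 2.50 × 3295.0 = 345.40 mGal
Simple Bouguer anomaly = 497.50 − (345.40) = 152.10 mGal

152.1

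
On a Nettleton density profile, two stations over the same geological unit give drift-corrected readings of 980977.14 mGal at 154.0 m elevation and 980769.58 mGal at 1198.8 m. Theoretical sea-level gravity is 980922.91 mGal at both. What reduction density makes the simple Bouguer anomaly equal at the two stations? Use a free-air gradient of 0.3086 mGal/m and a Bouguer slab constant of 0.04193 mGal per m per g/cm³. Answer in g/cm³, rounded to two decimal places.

Δg_obs = 980769.58 − 980977.14 = -207.56 mGal over Δh = 1198.8 − 154.0 = 1044.8 m
Equal Bouguer anomalies ⇒ Δg_obs + (0.3086 − 0.04193ρ)·Δh = 0
0.3086 − 0.04193ρ = −Δg_obs/Δh = 0.19866
ρ = (0.3086 − 0.19866) / 0.04193 = 2.62 g/cm³

2.62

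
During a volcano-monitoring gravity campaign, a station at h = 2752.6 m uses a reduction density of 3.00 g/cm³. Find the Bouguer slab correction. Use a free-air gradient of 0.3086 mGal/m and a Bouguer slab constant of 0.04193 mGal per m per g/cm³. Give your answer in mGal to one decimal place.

346.2

Bouguer slab correction = 0.04193 × 3.00 × 2752.6 = 346.2 mGal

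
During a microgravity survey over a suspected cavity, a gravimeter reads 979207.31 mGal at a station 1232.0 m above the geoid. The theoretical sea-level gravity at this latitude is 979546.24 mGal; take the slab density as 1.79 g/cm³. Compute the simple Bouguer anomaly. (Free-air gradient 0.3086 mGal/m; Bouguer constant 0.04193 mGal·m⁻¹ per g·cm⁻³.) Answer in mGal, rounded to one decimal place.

Free-air correction = 0.3086 × 1232.0 = 380.20 mGal
Free-air anomaly = 979207.31 − 979546.24 + (380.20) = 41.27 mGal
Bouguer slab correction = 0.04193 × 1.79 × 1232.0 = 92.47 mGal
Simple Bouguer anomaly = 41.27 − (92.47) = -51.20 mGal

-51.2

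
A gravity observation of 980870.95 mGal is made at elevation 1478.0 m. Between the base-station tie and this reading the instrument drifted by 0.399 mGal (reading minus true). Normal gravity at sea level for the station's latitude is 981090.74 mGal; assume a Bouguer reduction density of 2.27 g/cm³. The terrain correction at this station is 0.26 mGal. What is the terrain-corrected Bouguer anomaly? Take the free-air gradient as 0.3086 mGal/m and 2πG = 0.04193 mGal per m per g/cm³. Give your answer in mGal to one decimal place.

95.5

Drift-corrected reading = 980870.95 − (0.399) = 980870.551 mGal
Free-air correction = 0.3086 × 1478.0 = 456.11 mGal
Free-air anomaly = 980870.551 − 981090.74 + (456.11) = 235.921 mGal
Bouguer slab correction = 0.04193 × 2.27 × 1478.0 = 140.68 mGal
Simple Bouguer anomaly = 235.921 − (140.68) = 95.241 mGal
Complete Bouguer anomaly = 95.241 + 0.26 = 95.501 mGal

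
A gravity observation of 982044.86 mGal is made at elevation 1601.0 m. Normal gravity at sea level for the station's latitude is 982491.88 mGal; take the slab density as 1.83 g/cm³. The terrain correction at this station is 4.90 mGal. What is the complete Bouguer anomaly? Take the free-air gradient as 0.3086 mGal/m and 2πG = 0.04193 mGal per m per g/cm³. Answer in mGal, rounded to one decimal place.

Free-air correction = 0.3086 × 1601.0 = 494.07 mGal
Free-air anomaly = 982044.86 − 982491.88 + (494.07) = 47.05 mGal
Bouguer slab correction = 0.04193 × 1.83 × 1601.0 = 122.85 mGal
Simple Bouguer anomaly = 47.05 − (122.85) = -75.80 mGal
Complete Bouguer anomaly = -75.80 + 4.90 = -70.90 mGal

-70.9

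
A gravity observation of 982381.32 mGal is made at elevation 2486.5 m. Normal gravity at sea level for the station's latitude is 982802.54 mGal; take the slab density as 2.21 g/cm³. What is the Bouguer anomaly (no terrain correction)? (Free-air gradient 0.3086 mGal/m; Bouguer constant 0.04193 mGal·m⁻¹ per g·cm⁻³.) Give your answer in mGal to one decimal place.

115.7

Free-air correction = 0.3086 × 2486.5 = 767.33 mGal
Free-air anomaly = 982381.32 − 982802.54 + (767.33) = 346.11 mGal
Bouguer slab correction = 0.04193 × 2.21 × 2486.5 = 230.41 mGal
Simple Bouguer anomaly = 346.11 − (230.41) = 115.70 mGal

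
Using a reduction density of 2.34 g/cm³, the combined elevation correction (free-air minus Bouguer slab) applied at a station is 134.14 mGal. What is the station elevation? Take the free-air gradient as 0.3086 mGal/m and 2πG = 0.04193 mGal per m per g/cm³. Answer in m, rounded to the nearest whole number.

Combined gradient = 0.3086 − 0.04193 × 2.34 = 0.2104838 mGal/m
h = 134.14 / 0.2104838 = 637.29 m

637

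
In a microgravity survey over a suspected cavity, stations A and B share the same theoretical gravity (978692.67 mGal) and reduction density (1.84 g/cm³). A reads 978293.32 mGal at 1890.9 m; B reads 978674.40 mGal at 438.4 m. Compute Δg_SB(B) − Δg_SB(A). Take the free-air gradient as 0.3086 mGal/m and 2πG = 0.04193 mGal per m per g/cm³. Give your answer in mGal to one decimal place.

Δg_SB(A) = 978293.32 − 978692.67 + 0.3086×1890.9 − 0.04193×1.84×1890.9 = 38.30 mGal
Δg_SB(B) = 978674.40 − 978692.67 + 0.3086×438.4 − 0.04193×1.84×438.4 = 83.20 mGal
Difference = 83.20 − (38.30) = 44.90 mGal

44.9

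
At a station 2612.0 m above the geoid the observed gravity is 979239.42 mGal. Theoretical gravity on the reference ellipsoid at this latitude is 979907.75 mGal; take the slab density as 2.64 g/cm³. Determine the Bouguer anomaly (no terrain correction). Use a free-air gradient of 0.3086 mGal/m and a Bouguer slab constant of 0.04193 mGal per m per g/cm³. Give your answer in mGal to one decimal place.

Free-air correction = 0.3086 × 2612.0 = 806.06 mGal
Free-air anomaly = 979239.42 − 979907.75 + (806.06) = 137.73 mGal
Bouguer slab correction = 0.04193 × 2.64 × 2612.0 = 289.14 mGal
Simple Bouguer anomaly = 137.73 − (289.14) = -151.41 mGal

-151.4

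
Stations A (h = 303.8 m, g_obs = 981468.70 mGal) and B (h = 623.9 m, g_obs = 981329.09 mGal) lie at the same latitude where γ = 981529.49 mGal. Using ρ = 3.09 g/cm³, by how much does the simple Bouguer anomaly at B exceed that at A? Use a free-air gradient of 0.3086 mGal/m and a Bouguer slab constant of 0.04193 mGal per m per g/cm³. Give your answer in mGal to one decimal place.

Δg_SB(A) = 981468.70 − 981529.49 + 0.3086×303.8 − 0.04193×3.09×303.8 = -6.40 mGal
Δg_SB(B) = 981329.09 − 981529.49 + 0.3086×623.9 − 0.04193×3.09×623.9 = -88.70 mGal
Difference = -88.70 − (-6.40) = -82.30 mGal

-82.3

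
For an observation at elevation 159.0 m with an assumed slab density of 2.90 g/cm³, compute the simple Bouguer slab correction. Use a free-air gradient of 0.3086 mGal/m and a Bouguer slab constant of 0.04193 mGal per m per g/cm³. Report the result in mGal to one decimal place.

Bouguer slab correction = 0.04193 × 2.90 × 159.0 = 19.3 mGal

19.3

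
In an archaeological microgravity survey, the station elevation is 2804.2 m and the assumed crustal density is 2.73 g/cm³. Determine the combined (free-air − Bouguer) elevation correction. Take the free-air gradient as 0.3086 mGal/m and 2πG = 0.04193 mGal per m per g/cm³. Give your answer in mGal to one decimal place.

544.4

Combined gradient = 0.3086 − 0.04193 × 2.73 = 0.1941311 mGal/m
Combined elevation correction = 0.1941311 × 2804.2 = 544.4 mGal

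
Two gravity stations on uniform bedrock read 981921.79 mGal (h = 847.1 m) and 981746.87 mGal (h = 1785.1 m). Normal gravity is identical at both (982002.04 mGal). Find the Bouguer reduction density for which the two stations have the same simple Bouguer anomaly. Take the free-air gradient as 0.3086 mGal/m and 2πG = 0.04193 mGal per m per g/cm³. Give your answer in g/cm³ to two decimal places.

Δg_obs = 981746.87 − 981921.79 = -174.92 mGal over Δh = 1785.1 − 847.1 = 938.0 m
Equal Bouguer anomalies ⇒ Δg_obs + (0.3086 − 0.04193ρ)·Δh = 0
0.3086 − 0.04193ρ = −Δg_obs/Δh = 0.18648
ρ = (0.3086 − 0.18648) / 0.04193 = 2.91 g/cm³

2.91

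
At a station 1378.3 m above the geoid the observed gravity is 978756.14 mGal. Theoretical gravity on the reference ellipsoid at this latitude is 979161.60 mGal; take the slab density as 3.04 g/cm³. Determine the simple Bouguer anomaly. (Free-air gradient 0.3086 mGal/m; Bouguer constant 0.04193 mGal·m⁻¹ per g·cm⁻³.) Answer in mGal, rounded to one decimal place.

Free-air correction = 0.3086 × 1378.3 = 425.34 mGal
Free-air anomaly = 978756.14 − 979161.60 + (425.34) = 19.88 mGal
Bouguer slab correction = 0.04193 × 3.04 × 1378.3 = 175.69 mGal
Simple Bouguer anomaly = 19.88 − (175.69) = -155.81 mGal

-155.8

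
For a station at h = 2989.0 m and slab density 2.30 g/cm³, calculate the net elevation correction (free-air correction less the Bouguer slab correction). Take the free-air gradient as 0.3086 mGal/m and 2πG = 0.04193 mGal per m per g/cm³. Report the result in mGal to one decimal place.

634.1

Combined gradient = 0.3086 − 0.04193 × 2.30 = 0.2121610 mGal/m
Combined elevation correction = 0.2121610 × 2989.0 = 634.1 mGal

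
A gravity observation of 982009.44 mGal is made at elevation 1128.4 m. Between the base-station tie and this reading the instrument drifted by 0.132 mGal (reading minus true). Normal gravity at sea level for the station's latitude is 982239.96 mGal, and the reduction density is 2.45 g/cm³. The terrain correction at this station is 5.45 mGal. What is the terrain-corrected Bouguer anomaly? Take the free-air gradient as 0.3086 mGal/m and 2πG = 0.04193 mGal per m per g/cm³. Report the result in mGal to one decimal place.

Drift-corrected reading = 982009.44 − (0.132) = 982009.308 mGal
Free-air correction = 0.3086 × 1128.4 = 348.22 mGal
Free-air anomaly = 982009.308 − 982239.96 + (348.22) = 117.568 mGal
Bouguer slab correction = 0.04193 × 2.45 × 1128.4 = 115.92 mGal
Simple Bouguer anomaly = 117.568 − (115.92) = 1.648 mGal
Complete Bouguer anomaly = 1.648 + 5.45 = 7.098 mGal

7.1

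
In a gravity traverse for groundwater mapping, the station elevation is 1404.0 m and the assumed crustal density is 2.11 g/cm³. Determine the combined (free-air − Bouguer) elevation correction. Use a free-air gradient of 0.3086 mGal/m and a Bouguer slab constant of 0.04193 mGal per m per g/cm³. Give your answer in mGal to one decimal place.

309.1

Combined gradient = 0.3086 − 0.04193 × 2.11 = 0.2201277 mGal/m
Combined elevation correction = 0.2201277 × 1404.0 = 309.1 mGal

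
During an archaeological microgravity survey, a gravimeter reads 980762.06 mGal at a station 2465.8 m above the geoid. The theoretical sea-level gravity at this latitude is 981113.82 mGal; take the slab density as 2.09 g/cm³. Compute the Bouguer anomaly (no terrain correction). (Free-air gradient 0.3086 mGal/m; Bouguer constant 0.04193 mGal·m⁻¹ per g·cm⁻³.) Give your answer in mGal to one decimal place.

193.1

Free-air correction = 0.3086 × 2465.8 = 760.95 mGal
Free-air anomaly = 980762.06 − 981113.82 + (760.95) = 409.19 mGal
Bouguer slab correction = 0.04193 × 2.09 × 2465.8 = 216.09 mGal
Simple Bouguer anomaly = 409.19 − (216.09) = 193.10 mGal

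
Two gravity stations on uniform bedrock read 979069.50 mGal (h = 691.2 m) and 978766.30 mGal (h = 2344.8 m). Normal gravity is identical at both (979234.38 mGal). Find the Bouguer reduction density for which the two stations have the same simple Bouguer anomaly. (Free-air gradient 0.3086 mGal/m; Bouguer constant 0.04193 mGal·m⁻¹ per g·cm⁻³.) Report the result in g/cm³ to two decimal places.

Δg_obs = 978766.30 − 979069.50 = -303.20 mGal over Δh = 2344.8 − 691.2 = 1653.6 m
Equal Bouguer anomalies ⇒ Δg_obs + (0.3086 − 0.04193ρ)·Δh = 0
0.3086 − 0.04193ρ = −Δg_obs/Δh = 0.18336
ρ = (0.3086 − 0.18336) / 0.04193 = 2.99 g/cm³

2.99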